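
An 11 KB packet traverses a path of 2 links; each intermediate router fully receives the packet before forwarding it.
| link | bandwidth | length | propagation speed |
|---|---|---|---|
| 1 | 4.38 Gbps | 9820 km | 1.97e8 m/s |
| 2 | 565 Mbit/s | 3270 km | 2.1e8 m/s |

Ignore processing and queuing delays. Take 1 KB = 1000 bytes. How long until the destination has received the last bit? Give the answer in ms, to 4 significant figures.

65.59 ms

L = 88000 bits.
Transmission delays (L/R per hop): 0.0200913, 0.155752 ms; sum = 0.175844 ms.
Propagation delays (d/s per hop): 49.8477, 15.5714 ms; sum = 65.4191 ms.
End-to-end = 65.59 ms.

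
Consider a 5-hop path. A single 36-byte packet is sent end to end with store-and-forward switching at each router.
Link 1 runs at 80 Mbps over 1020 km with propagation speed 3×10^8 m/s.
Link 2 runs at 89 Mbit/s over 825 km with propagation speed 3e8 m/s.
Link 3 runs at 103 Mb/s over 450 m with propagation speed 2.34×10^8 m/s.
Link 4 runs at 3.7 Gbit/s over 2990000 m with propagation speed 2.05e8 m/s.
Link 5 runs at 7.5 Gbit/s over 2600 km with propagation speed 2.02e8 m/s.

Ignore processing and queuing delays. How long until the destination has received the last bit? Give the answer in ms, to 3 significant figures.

33.6 ms

L = 36 × 8 = 288 bits.
Transmission delays (L/R per hop): 0.0036, 0.00323596, 0.00279612, 7.78378e-05, 3.84e-05 ms; sum = 0.00974831 ms.
Propagation delays (d/s per hop): 3.4, 2.75, 0.00192308, 14.5854, 12.8713 ms; sum = 33.6086 ms.
End-to-end = 33.6 ms.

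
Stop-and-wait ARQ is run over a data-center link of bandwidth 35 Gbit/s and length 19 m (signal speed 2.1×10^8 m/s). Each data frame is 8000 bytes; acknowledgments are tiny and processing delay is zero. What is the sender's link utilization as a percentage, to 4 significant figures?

t_tx = L/R = 64000/35000000000 = 1.82857e-06 s.
t_prop = 19/210000000 = 9.04762e-08 s; RTT = 1.80952e-07 s.
Cycle = t_tx + RTT = 2.00952e-06 s.
Utilization = t_tx / cycle = 1.82857e-06/2.00952e-06 = 91.00 %.

91.00 %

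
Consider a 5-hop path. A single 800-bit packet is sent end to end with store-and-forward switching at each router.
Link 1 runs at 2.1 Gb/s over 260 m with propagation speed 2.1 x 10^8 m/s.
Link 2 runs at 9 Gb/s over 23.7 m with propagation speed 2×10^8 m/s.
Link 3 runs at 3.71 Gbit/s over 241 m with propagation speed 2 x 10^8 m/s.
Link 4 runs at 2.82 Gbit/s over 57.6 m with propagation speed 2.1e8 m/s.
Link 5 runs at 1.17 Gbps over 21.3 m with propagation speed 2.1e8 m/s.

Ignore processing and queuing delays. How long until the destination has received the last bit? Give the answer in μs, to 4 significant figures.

4.590 μs

Transmission delays (L/R per hop): 0.380952, 0.0888889, 0.215633, 0.283688, 0.683761 μs; sum = 1.65292 μs.
Propagation delays (d/s per hop): 1.2381, 0.1185, 1.205, 0.274286, 0.101429 μs; sum = 2.93731 μs.
End-to-end = 4.590 μs.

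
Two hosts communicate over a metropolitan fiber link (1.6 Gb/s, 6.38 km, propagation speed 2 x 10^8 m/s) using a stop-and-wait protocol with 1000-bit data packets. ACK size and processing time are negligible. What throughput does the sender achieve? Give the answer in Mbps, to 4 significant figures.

t_tx = L/R = 1000/1600000000 = 6.25e-07 s.
t_prop = 6380/200000000 = 3.19e-05 s; RTT = 6.38e-05 s.
Cycle = t_tx + RTT = 6.4425e-05 s.
Throughput = L / cycle = 1000 / 6.4425e-05 = 15.52 Mbps.

15.52 Mbps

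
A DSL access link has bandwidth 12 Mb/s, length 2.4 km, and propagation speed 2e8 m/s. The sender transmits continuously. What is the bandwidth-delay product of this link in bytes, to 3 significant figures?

Propagation delay = 2400 / 200000000 = 1.2e-05 s.
BDP = R × t_prop = 12000000 × 1.2e-05 = 144 bits.
In bytes: 144/8 = 18.0 bytes.

18.0 bytes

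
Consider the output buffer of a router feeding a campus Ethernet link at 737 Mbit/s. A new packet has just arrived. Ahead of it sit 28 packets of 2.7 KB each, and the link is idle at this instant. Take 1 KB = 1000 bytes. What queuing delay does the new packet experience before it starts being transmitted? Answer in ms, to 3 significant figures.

Each queued packet: L/R = 21600/737000000 = 0.029308 ms.
28 queued → 0.820624 ms.
Queuing delay = 0.821 ms.

0.821 ms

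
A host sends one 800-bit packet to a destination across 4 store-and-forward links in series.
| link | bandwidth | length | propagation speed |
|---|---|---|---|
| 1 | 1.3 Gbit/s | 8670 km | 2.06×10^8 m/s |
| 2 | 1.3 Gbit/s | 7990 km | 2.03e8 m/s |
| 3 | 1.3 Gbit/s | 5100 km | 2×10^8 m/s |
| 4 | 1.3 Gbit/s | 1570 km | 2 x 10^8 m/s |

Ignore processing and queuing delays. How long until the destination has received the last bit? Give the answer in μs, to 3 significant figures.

Transmission delay per hop = L/R = 800/1300000000 = 0.615385 μs; 4 hops → 2.46154 μs.
Propagation delays (d/s per hop): 42087.4, 39359.6, 25500, 7850 μs; sum = 114797 μs.
End-to-end = 115000 μs.

115000 μs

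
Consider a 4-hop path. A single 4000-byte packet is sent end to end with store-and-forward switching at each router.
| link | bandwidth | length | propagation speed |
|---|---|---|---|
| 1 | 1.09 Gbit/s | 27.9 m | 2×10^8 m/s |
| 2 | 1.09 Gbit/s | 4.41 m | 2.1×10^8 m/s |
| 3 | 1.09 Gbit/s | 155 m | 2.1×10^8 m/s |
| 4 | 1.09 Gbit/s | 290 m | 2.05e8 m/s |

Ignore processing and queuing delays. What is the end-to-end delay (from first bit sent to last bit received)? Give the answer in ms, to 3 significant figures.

0.120 ms

L = 4000 × 8 = 32000 bits.
Transmission delay per hop = L/R = 32000/1090000000 = 0.0293578 ms; 4 hops → 0.117431 ms.
Propagation delays (d/s per hop): 0.0001395, 2.1e-05, 0.000738095, 0.00141463 ms; sum = 0.00231323 ms.
End-to-end = 0.120 ms.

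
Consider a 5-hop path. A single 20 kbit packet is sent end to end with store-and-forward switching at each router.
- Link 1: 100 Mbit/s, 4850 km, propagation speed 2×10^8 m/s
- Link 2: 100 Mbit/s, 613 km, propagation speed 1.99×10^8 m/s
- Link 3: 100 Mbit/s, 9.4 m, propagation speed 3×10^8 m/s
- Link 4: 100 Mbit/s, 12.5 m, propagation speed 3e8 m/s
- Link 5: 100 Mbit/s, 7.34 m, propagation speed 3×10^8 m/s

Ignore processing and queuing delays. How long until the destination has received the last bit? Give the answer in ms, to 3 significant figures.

28.3 ms

L = 20000 bits.
Transmission delay per hop = L/R = 20000/100000000 = 0.2 ms; 5 hops → 1 ms.
Propagation delays (d/s per hop): 24.25, 3.0804, 3.13333e-05, 4.16667e-05, 2.44667e-05 ms; sum = 27.3305 ms.
End-to-end = 28.3 ms.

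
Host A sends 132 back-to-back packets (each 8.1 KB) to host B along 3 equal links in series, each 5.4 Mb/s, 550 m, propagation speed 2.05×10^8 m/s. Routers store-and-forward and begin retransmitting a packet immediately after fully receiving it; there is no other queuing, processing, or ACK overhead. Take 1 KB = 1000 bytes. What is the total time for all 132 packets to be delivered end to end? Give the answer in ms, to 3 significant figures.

Per-hop transmission t_tx = L/R = 64800/5400000 = 12 ms.
Per-hop propagation t_prop = 550/2.05e+08 = 0.00268293 ms.
Pipeline fill: first packet needs 3·t_tx to clear all hops; remaining 131 packets each add one t_tx.
Total = (3+132-1)·t_tx + 3·t_prop = 134·12 + 3·0.00268293 = 1610 ms.

1610 ms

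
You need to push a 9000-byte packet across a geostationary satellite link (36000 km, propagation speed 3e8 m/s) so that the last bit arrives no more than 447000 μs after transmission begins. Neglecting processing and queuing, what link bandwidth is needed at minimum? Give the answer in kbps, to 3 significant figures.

220 kbps

L = 72000 bits.
Propagation delay = 36000000 / 300000000 = 120000 μs.
Transmission budget = 447000 − 120000 = 327000 μs.
R ≥ L / t_tx = 72000 bits / 0.327 s = 220 kbps.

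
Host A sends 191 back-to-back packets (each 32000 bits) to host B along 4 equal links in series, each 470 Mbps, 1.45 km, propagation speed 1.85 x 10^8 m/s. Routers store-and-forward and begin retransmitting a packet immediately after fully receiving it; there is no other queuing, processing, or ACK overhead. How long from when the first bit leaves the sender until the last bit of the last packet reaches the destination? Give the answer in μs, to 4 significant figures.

13240 μs

Per-hop transmission t_tx = L/R = 32000/470000000 = 68.0851 μs.
Per-hop propagation t_prop = 1450/185000000 = 7.83784 μs.
Pipeline fill: first packet needs 4·t_tx to clear all hops; remaining 190 packets each add one t_tx.
Total = (4+191-1)·t_tx + 4·t_prop = 194·68.0851 + 4·7.83784 = 13240 μs.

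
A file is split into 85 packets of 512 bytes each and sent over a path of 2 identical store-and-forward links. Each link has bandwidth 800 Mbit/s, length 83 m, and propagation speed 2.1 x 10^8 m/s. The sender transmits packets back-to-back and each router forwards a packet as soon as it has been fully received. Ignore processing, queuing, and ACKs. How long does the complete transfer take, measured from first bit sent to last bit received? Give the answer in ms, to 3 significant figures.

0.441 ms

Per-hop transmission t_tx = L/R = 4096/800000000 = 0.00512 ms.
Per-hop propagation t_prop = 83/210000000 = 0.000395238 ms.
Pipeline fill: first packet needs 2·t_tx to clear all hops; remaining 84 packets each add one t_tx.
Total = (2+85-1)·t_tx + 2·t_prop = 86·0.00512 + 2·0.000395238 = 0.441 ms.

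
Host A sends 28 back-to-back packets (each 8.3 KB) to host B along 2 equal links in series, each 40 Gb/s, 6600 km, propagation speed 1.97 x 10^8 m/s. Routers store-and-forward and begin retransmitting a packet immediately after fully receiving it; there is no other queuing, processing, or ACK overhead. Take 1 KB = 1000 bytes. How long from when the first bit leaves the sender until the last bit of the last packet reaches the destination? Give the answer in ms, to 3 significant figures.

67.1 ms

Per-hop transmission t_tx = L/R = 66400/40000000000 = 0.00166 ms.
Per-hop propagation t_prop = 6600000/197000000 = 33.5025 ms.
Pipeline fill: first packet needs 2·t_tx to clear all hops; remaining 27 packets each add one t_tx.
Total = (2+28-1)·t_tx + 2·t_prop = 29·0.00166 + 2·33.5025 = 67.1 ms.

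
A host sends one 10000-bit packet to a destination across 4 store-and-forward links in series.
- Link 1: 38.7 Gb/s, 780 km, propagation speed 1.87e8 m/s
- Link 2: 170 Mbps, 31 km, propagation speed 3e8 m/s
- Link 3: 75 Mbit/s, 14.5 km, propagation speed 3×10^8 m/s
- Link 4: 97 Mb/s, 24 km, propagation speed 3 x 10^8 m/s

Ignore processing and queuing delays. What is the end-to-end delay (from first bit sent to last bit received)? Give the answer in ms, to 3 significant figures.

Transmission delays (L/R per hop): 0.000258398, 0.0588235, 0.133333, 0.103093 ms; sum = 0.295508 ms.
Propagation delays (d/s per hop): 4.17112, 0.103333, 0.0483333, 0.08 ms; sum = 4.40279 ms.
End-to-end = 4.70 ms.

4.70 ms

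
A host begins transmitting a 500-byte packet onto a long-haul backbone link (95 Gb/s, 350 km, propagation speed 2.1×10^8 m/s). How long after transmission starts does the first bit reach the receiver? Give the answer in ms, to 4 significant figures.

First bit experiences only propagation delay: d/s = 350000/210000000 = 1.667 ms.

1.667 ms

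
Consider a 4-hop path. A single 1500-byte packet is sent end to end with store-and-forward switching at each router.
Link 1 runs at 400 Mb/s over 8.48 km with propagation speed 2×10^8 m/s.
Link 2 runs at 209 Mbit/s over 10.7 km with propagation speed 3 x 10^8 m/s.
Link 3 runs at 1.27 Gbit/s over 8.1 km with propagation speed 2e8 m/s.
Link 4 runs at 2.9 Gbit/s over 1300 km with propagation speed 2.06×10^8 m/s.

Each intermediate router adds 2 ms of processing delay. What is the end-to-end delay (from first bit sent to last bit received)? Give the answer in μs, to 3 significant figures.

L = 1500 × 8 = 12000 bits.
Transmission delays (L/R per hop): 30, 57.4163, 9.44882, 4.13793 μs; sum = 101.003 μs.
Propagation delays (d/s per hop): 42.4, 35.6667, 40.5, 6310.68 μs; sum = 6429.25 μs.
Processing at 3 router(s): 3 × 2 ms = 6000 μs.
End-to-end = 12500 μs.

12500 μs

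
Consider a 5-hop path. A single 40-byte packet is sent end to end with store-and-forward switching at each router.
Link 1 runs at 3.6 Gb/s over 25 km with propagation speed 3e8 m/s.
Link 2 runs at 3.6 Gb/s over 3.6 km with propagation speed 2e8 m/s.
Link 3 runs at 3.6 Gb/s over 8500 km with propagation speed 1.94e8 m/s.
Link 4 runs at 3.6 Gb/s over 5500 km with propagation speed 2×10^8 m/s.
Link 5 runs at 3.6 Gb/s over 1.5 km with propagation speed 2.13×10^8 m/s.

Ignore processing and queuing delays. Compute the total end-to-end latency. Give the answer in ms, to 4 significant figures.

L = 40 × 8 = 320 bits.
Transmission delay per hop = L/R = 320/3600000000 = 8.88889e-05 ms; 5 hops → 0.000444444 ms.
Propagation delays (d/s per hop): 0.0833333, 0.018, 43.8144, 27.5, 0.00704225 ms; sum = 71.4228 ms.
End-to-end = 71.42 ms.

71.42 ms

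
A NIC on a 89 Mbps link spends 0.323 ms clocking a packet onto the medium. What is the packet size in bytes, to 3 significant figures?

L = R × t_tx = 89000000 b/s × 0.000323 s = 28747 bits.
In bytes: 28747 / 8 = 3590 bytes.

3590 bytes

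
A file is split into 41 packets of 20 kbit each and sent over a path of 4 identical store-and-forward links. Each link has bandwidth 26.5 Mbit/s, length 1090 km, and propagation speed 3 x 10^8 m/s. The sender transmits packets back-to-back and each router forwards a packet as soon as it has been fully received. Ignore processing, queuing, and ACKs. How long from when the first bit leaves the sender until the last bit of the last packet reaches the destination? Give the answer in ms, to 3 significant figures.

47.7 ms

Per-hop transmission t_tx = L/R = 20000/26500000 = 0.754717 ms.
Per-hop propagation t_prop = 1090000/300000000 = 3.63333 ms.
Pipeline fill: first packet needs 4·t_tx to clear all hops; remaining 40 packets each add one t_tx.
Total = (4+41-1)·t_tx + 4·t_prop = 44·0.754717 + 4·3.63333 = 47.7 ms.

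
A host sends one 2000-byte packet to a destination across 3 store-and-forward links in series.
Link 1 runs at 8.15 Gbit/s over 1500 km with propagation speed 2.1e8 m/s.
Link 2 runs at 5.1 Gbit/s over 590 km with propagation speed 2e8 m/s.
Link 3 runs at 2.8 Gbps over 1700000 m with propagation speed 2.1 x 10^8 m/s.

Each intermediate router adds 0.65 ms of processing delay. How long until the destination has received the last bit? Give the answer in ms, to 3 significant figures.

L = 2000 × 8 = 16000 bits.
Transmission delays (L/R per hop): 0.00196319, 0.00313725, 0.00571429 ms; sum = 0.0108147 ms.
Propagation delays (d/s per hop): 7.14286, 2.95, 8.09524 ms; sum = 18.1881 ms.
Processing at 2 router(s): 2 × 0.65 ms = 1.3 ms.
End-to-end = 19.5 ms.

19.5 ms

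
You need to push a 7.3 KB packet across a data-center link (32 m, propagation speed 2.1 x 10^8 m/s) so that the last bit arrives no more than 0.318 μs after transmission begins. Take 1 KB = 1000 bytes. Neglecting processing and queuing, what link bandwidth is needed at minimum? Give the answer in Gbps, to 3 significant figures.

L = 58400 bits.
Propagation delay = 32 / 210000000 = 0.152381 μs.
Transmission budget = 0.318 − 0.152381 = 0.165619 μs.
R ≥ L / t_tx = 58400 bits / 1.65619e-07 s = 353 Gbps.

353 Gbps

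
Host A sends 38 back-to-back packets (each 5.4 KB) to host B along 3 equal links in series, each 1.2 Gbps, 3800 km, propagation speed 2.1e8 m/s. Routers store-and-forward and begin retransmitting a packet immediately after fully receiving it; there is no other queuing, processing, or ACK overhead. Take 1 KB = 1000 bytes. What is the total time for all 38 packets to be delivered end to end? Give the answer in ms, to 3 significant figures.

55.7 ms

Per-hop transmission t_tx = L/R = 43200/1200000000 = 0.036 ms.
Per-hop propagation t_prop = 3800000/210000000 = 18.0952 ms.
Pipeline fill: first packet needs 3·t_tx to clear all hops; remaining 37 packets each add one t_tx.
Total = (3+38-1)·t_tx + 3·t_prop = 40·0.036 + 3·18.0952 = 55.7 ms.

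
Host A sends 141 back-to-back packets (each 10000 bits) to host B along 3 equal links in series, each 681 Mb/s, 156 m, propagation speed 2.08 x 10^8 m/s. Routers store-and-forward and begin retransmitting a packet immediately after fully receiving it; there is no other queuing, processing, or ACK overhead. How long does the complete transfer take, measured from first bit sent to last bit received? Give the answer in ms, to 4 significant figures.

2.102 ms

Per-hop transmission t_tx = L/R = 10000/681000000 = 0.0146843 ms.
Per-hop propagation t_prop = 156/208000000 = 0.00075 ms.
Pipeline fill: first packet needs 3·t_tx to clear all hops; remaining 140 packets each add one t_tx.
Total = (3+141-1)·t_tx + 3·t_prop = 143·0.0146843 + 3·0.00075 = 2.102 ms.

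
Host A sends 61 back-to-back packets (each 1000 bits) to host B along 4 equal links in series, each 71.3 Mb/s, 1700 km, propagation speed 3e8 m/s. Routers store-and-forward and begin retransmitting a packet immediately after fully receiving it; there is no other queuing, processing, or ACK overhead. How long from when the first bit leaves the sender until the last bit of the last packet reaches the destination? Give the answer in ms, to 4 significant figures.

Per-hop transmission t_tx = L/R = 1000/71300000 = 0.0140252 ms.
Per-hop propagation t_prop = 1700000/300000000 = 5.66667 ms.
Pipeline fill: first packet needs 4·t_tx to clear all hops; remaining 60 packets each add one t_tx.
Total = (4+61-1)·t_tx + 4·t_prop = 64·0.0140252 + 4·5.66667 = 23.56 ms.

23.56 ms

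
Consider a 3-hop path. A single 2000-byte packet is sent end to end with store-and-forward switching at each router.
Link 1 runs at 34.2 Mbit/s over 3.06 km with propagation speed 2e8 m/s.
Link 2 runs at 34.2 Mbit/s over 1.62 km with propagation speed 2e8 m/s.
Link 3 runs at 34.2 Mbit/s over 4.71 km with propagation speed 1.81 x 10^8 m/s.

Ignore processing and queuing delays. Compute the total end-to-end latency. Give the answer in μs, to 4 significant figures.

1453 μs

L = 2000 × 8 = 16000 bits.
Transmission delay per hop = L/R = 16000/34200000 = 467.836 μs; 3 hops → 1403.51 μs.
Propagation delays (d/s per hop): 15.3, 8.1, 26.0221 μs; sum = 49.4221 μs.
End-to-end = 1453 μs.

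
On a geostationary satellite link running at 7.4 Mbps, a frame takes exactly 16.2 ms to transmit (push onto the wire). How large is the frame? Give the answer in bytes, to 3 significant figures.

15000 bytes

L = R × t_tx = 7400000 b/s × 0.0162 s = 119880 bits.
In bytes: 119880 / 8 = 15000 bytes.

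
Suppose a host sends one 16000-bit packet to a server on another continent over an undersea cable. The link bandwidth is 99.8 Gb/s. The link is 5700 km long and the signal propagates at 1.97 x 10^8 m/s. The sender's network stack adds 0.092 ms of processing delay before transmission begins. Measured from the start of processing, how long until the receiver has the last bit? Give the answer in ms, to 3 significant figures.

29.0 ms

Transmission delay = L/R = 16000 / 99800000000 = 0.000160321 ms.
Propagation delay = d/s = 5700000 m / 197000000 m/s = 28.934 ms.
Plus processing delay 0.092 ms = 0.092 ms.
Total = 29.0 ms.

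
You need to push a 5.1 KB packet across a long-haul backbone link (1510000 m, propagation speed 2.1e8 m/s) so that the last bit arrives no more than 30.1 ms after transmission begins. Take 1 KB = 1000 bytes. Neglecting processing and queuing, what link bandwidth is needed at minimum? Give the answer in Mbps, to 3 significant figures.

1.78 Mbps

L = 40800 bits.
Propagation delay = 1510000 / 210000000 = 7.19048 ms.
Transmission budget = 30.1 − 7.19048 = 22.9095 ms.
R ≥ L / t_tx = 40800 bits / 0.0229095 s = 1.78 Mbps.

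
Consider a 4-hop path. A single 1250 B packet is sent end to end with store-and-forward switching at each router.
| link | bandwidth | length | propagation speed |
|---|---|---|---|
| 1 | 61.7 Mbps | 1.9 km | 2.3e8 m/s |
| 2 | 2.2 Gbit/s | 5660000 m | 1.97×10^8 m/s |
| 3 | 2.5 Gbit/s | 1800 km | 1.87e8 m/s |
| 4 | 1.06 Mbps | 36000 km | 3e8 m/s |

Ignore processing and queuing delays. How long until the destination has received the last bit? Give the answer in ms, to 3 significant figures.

L = 1250 × 8 = 10000 bits.
Transmission delays (L/R per hop): 0.162075, 0.00454545, 0.004, 9.43396 ms; sum = 9.60458 ms.
Propagation delays (d/s per hop): 0.00826087, 28.731, 9.62567, 120 ms; sum = 158.365 ms.
End-to-end = 168 ms.

168 ms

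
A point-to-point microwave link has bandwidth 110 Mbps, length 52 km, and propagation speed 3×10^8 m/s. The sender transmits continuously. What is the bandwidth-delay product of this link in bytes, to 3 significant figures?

2380 bytes

Propagation delay = 52000 / 300000000 = 0.000173333 s.
BDP = R × t_prop = 110000000 × 0.000173333 = 19066.7 bits.
In bytes: 19066.7/8 = 2380 bytes.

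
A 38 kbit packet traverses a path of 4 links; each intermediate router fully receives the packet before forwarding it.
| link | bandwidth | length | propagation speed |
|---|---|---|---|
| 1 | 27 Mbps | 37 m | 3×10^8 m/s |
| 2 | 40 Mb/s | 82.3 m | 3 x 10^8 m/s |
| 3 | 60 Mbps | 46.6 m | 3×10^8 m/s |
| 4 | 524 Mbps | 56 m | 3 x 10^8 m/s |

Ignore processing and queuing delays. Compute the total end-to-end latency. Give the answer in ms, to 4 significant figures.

L = 38000 bits.
Transmission delays (L/R per hop): 1.40741, 0.95, 0.633333, 0.0725191 ms; sum = 3.06326 ms.
Propagation delays (d/s per hop): 0.000123333, 0.000274333, 0.000155333, 0.000186667 ms; sum = 0.000739667 ms.
End-to-end = 3.064 ms.

3.064 ms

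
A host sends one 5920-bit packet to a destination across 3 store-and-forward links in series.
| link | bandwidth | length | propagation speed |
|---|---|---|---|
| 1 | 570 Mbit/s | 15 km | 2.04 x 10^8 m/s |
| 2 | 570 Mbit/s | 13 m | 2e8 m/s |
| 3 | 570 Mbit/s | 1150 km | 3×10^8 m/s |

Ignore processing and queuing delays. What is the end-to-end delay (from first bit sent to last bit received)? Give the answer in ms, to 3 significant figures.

3.94 ms

Transmission delay per hop = L/R = 5920/570000000 = 0.010386 ms; 3 hops → 0.0311579 ms.
Propagation delays (d/s per hop): 0.0735294, 6.5e-05, 3.83333 ms; sum = 3.90693 ms.
End-to-end = 3.94 ms.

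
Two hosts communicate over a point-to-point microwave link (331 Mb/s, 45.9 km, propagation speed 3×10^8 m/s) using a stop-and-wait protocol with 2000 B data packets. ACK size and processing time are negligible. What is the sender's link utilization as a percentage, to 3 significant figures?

t_tx = L/R = 16000/331000000 = 4.83384e-05 s.
t_prop = 45900/300000000 = 0.000153 s; RTT = 0.000306 s.
Cycle = t_tx + RTT = 0.000354338 s.
Utilization = t_tx / cycle = 4.83384e-05/0.000354338 = 13.6 %.

13.6 %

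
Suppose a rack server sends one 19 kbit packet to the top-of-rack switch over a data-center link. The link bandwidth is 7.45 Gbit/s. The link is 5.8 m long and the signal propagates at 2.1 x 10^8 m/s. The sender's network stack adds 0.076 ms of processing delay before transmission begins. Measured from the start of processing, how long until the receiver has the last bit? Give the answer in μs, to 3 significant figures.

L = 19000 bits.
Transmission delay = L/R = 19000 / 7450000000 = 2.55034 μs.
Propagation delay = d/s = 5.8 m / 210000000 m/s = 0.027619 μs.
Plus processing delay 0.076 ms = 76 μs.
Total = 78.6 μs.

78.6 μs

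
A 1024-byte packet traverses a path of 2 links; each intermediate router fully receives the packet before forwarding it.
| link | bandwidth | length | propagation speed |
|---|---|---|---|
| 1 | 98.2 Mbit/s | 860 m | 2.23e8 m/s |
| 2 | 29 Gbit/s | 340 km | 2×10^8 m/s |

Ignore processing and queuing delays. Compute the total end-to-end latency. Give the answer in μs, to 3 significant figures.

L = 1024 × 8 = 8192 bits.
Transmission delays (L/R per hop): 83.4216, 0.282483 μs; sum = 83.7041 μs.
Propagation delays (d/s per hop): 3.8565, 1700 μs; sum = 1703.86 μs.
End-to-end = 1790 μs.

1790 μs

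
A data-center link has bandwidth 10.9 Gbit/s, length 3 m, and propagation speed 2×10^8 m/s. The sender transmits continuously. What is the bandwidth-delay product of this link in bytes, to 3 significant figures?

Propagation delay = 3 / 200000000 = 1.5e-08 s.
BDP = R × t_prop = 10900000000 × 1.5e-08 = 163.5 bits.
In bytes: 163.5/8 = 20.4 bytes.

20.4 bytes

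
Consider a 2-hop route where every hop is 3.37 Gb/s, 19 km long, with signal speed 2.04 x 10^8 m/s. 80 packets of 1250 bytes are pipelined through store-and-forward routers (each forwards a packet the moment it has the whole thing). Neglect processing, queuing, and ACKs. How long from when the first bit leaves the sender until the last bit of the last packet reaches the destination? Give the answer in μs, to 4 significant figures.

Per-hop transmission t_tx = L/R = 10000/3370000000 = 2.96736 μs.
Per-hop propagation t_prop = 19000/204000000 = 93.1373 μs.
Pipeline fill: first packet needs 2·t_tx to clear all hops; remaining 79 packets each add one t_tx.
Total = (2+80-1)·t_tx + 2·t_prop = 81·2.96736 + 2·93.1373 = 426.6 μs.

426.6 μs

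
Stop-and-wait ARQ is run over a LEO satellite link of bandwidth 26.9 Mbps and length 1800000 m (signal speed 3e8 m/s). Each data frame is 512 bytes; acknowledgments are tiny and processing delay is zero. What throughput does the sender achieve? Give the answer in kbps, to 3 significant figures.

t_tx = L/R = 4096/26900000 = 0.000152268 s.
t_prop = 1800000/300000000 = 0.006 s; RTT = 0.012 s.
Cycle = t_tx + RTT = 0.0121523 s.
Throughput = L / cycle = 4096 / 0.0121523 = 337 kbps.

337 kbps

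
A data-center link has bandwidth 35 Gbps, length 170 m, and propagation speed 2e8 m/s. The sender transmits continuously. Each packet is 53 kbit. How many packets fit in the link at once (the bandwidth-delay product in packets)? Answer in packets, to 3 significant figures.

0.561 packets

Propagation delay = 170 / 200000000 = 8.5e-07 s.
BDP = R × t_prop = 35000000000 × 8.5e-07 = 29750 bits.
In packets of 53000 bits: 0.561 packets.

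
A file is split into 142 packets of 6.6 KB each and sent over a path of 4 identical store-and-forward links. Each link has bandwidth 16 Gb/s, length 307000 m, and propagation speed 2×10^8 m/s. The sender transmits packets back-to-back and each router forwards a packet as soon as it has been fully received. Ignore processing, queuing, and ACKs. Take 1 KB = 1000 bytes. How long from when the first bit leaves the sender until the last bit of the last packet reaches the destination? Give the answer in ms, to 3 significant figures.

6.62 ms

Per-hop transmission t_tx = L/R = 52800/16000000000 = 0.0033 ms.
Per-hop propagation t_prop = 307000/200000000 = 1.535 ms.
Pipeline fill: first packet needs 4·t_tx to clear all hops; remaining 141 packets each add one t_tx.
Total = (4+142-1)·t_tx + 4·t_prop = 145·0.0033 + 4·1.535 = 6.62 ms.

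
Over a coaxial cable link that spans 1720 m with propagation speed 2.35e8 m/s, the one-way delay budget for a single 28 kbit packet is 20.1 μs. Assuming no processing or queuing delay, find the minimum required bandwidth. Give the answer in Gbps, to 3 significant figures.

Propagation delay = 1720 / 235000000 = 7.31915 μs.
Transmission budget = 20.1 − 7.31915 = 12.7809 μs.
R ≥ L / t_tx = 28000 bits / 1.27809e-05 s = 2.19 Gbps.

2.19 Gbps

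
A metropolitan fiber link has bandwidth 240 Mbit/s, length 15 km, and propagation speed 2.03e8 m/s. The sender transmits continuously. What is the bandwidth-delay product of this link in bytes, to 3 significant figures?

Propagation delay = 15000 / 2.03e+08 = 7.38916e-05 s.
BDP = R × t_prop = 240000000 × 7.38916e-05 = 17734 bits.
In bytes: 17734/8 = 2220 bytes.

2220 bytes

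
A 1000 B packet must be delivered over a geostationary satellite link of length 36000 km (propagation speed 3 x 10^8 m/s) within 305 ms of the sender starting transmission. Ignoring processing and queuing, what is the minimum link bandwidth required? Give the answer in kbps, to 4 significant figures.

43.24 kbps

L = 8000 bits.
Propagation delay = 36000000 / 300000000 = 120 ms.
Transmission budget = 305 − 120 = 185 ms.
R ≥ L / t_tx = 8000 bits / 0.185 s = 43.24 kbps.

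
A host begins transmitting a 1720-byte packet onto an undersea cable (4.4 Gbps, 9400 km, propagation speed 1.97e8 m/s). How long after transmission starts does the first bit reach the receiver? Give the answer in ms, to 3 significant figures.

47.7 ms

First bit experiences only propagation delay: d/s = 9400000/197000000 = 47.7 ms.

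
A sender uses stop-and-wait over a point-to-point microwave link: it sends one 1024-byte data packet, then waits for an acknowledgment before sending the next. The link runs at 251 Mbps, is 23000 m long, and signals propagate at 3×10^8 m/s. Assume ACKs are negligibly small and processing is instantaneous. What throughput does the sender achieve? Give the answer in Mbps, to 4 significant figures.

t_tx = L/R = 8192/251000000 = 3.26375e-05 s.
t_prop = 23000/300000000 = 7.66667e-05 s; RTT = 0.000153333 s.
Cycle = t_tx + RTT = 0.000185971 s.
Throughput = L / cycle = 8192 / 0.000185971 = 44.05 Mbps.

44.05 Mbps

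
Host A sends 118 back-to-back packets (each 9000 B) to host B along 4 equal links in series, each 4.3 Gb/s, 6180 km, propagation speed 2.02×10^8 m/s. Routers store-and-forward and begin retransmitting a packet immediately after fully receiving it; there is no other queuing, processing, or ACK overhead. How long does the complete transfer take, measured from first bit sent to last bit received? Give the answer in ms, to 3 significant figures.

124 ms

Per-hop transmission t_tx = L/R = 72000/4300000000 = 0.0167442 ms.
Per-hop propagation t_prop = 6180000/202000000 = 30.5941 ms.
Pipeline fill: first packet needs 4·t_tx to clear all hops; remaining 117 packets each add one t_tx.
Total = (4+118-1)·t_tx + 4·t_prop = 121·0.0167442 + 4·30.5941 = 124 ms.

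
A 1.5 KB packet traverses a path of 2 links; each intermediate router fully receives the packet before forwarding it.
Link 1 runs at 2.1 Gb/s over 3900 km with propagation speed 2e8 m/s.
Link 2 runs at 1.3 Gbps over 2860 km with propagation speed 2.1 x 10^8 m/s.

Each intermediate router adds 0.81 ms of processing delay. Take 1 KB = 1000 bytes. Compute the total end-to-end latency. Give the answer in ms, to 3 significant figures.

33.9 ms

L = 12000 bits.
Transmission delays (L/R per hop): 0.00571429, 0.00923077 ms; sum = 0.0149451 ms.
Propagation delays (d/s per hop): 19.5, 13.619 ms; sum = 33.119 ms.
Processing at 1 router(s): 1 × 0.81 ms = 0.81 ms.
End-to-end = 33.9 ms.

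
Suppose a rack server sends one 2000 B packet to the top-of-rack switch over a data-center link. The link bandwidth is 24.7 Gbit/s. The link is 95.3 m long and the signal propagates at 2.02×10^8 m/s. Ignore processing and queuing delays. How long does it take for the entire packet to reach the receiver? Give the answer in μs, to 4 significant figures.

1.120 μs

L = 2000 × 8 = 16000 bits.
Transmission delay = L/R = 16000 / 24700000000 = 0.647773 μs.
Propagation delay = d/s = 95.3 m / 202000000 m/s = 0.471782 μs.
Total = 1.120 μs.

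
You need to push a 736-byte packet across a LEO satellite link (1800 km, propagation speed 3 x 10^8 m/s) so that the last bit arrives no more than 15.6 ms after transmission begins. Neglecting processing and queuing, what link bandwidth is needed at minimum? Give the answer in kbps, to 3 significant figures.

613 kbps

L = 5888 bits.
Propagation delay = 1800000 / 300000000 = 6 ms.
Transmission budget = 15.6 − 6 = 9.6 ms.
R ≥ L / t_tx = 5888 bits / 0.0096 s = 613 kbps.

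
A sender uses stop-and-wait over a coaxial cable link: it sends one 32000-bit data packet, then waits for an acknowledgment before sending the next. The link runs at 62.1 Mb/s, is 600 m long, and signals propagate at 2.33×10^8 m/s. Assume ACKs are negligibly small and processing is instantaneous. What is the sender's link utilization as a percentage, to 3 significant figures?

99.0 %

t_tx = L/R = 32000/62100000 = 0.000515298 s.
t_prop = 600/233000000 = 2.57511e-06 s; RTT = 5.15021e-06 s.
Cycle = t_tx + RTT = 0.000520448 s.
Utilization = t_tx / cycle = 0.000515298/0.000520448 = 99.0 %.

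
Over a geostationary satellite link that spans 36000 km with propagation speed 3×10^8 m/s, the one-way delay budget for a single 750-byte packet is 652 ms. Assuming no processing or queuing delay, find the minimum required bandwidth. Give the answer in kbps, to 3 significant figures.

L = 6000 bits.
Propagation delay = 36000000 / 300000000 = 120 ms.
Transmission budget = 652 − 120 = 532 ms.
R ≥ L / t_tx = 6000 bits / 0.532 s = 11.3 kbps.

11.3 kbps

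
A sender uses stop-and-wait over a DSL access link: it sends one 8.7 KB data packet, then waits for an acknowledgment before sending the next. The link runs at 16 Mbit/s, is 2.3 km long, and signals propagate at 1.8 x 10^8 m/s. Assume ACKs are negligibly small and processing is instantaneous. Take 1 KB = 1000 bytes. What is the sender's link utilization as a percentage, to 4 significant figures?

99.42 %

t_tx = L/R = 69600/16000000 = 0.00435 s.
t_prop = 2300/180000000 = 1.27778e-05 s; RTT = 2.55556e-05 s.
Cycle = t_tx + RTT = 0.00437556 s.
Utilization = t_tx / cycle = 0.00435/0.00437556 = 99.42 %.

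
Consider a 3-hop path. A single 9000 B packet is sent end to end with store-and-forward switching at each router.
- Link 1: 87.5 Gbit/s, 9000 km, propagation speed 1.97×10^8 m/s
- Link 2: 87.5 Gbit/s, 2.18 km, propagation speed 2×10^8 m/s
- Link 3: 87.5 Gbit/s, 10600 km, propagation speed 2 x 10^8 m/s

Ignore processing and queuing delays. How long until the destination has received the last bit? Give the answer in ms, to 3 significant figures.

98.7 ms

L = 9000 × 8 = 72000 bits.
Transmission delay per hop = L/R = 72000/87500000000 = 0.000822857 ms; 3 hops → 0.00246857 ms.
Propagation delays (d/s per hop): 45.6853, 0.0109, 53 ms; sum = 98.6962 ms.
End-to-end = 98.7 ms.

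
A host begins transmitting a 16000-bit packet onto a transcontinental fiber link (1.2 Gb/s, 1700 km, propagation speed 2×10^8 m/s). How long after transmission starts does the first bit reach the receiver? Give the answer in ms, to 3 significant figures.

8.50 ms

First bit experiences only propagation delay: d/s = 1700000/200000000 = 8.50 ms.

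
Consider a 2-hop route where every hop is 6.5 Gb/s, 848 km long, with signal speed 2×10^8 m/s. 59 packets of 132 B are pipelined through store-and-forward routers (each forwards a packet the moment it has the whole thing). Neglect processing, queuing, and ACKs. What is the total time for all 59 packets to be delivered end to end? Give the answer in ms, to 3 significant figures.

Per-hop transmission t_tx = L/R = 1056/6500000000 = 0.000162462 ms.
Per-hop propagation t_prop = 848000/200000000 = 4.24 ms.
Pipeline fill: first packet needs 2·t_tx to clear all hops; remaining 58 packets each add one t_tx.
Total = (2+59-1)·t_tx + 2·t_prop = 60·0.000162462 + 2·4.24 = 8.49 ms.

8.49 ms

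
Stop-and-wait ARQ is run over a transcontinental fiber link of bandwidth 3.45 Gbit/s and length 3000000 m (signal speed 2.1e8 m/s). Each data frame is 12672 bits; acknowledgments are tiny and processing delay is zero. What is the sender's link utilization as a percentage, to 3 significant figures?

t_tx = L/R = 12672/3450000000 = 3.67304e-06 s.
t_prop = 3000000/210000000 = 0.0142857 s; RTT = 0.0285714 s.
Cycle = t_tx + RTT = 0.0285751 s.
Utilization = t_tx / cycle = 3.67304e-06/0.0285751 = 0.0129 %.

0.0129 %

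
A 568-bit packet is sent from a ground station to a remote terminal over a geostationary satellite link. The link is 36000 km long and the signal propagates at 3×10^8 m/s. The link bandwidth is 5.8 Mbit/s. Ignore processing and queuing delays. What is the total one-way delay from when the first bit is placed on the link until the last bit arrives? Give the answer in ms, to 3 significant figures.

Transmission delay = L/R = 568 / 5800000 = 0.097931 ms.
Propagation delay = d/s = 36000000 m / 300000000 m/s = 120 ms.
Total = 120 ms.

120 ms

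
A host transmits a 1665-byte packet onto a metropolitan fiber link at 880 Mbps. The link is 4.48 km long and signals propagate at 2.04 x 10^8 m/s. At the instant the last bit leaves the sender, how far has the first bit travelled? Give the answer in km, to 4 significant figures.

3.088 km

t_tx = L/R = 13320/880000000 = 1.51364e-05 s.
Distance = s × t_tx = 204000000 × 1.51364e-05 = 3.088 km.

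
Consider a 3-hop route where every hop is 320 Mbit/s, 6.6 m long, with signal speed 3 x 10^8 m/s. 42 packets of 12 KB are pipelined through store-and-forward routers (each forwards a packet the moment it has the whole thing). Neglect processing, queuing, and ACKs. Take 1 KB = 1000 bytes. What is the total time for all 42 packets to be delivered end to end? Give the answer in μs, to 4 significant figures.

13200 μs

Per-hop transmission t_tx = L/R = 96000/320000000 = 300 μs.
Per-hop propagation t_prop = 6.6/300000000 = 0.022 μs.
Pipeline fill: first packet needs 3·t_tx to clear all hops; remaining 41 packets each add one t_tx.
Total = (3+42-1)·t_tx + 3·t_prop = 44·300 + 3·0.022 = 13200 μs.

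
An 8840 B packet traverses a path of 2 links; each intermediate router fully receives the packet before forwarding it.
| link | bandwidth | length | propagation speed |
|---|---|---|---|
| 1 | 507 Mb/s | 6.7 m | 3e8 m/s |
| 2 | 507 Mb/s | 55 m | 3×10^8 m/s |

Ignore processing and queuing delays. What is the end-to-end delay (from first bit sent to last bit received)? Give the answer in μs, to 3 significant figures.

L = 8840 × 8 = 70720 bits.
Transmission delay per hop = L/R = 70720/507000000 = 139.487 μs; 2 hops → 278.974 μs.
Propagation delays (d/s per hop): 0.0223333, 0.183333 μs; sum = 0.205667 μs.
End-to-end = 279 μs.

279 μs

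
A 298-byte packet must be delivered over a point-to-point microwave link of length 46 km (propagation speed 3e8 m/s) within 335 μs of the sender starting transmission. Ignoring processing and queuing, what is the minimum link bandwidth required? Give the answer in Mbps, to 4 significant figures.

L = 2384 bits.
Propagation delay = 46000 / 300000000 = 153.333 μs.
Transmission budget = 335 − 153.333 = 181.667 μs.
R ≥ L / t_tx = 2384 bits / 0.000181667 s = 13.12 Mbps.

13.12 Mbps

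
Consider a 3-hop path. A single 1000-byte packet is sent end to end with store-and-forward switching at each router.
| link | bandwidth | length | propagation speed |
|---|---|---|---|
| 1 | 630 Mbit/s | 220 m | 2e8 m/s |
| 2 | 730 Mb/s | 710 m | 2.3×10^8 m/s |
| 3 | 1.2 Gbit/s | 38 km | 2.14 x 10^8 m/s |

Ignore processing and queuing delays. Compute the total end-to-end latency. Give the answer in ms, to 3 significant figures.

0.212 ms

L = 1000 × 8 = 8000 bits.
Transmission delays (L/R per hop): 0.0126984, 0.0109589, 0.00666667 ms; sum = 0.030324 ms.
Propagation delays (d/s per hop): 0.0011, 0.00308696, 0.17757 ms; sum = 0.181757 ms.
End-to-end = 0.212 ms.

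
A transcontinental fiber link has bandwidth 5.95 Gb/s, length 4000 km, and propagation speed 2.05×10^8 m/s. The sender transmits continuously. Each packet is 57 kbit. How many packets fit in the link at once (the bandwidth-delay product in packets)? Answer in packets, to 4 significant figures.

2037 packets

Propagation delay = 4000000 / 2.05e+08 = 0.0195122 s.
BDP = R × t_prop = 5950000000 × 0.0195122 = 116098000 bits.
In packets of 57000 bits: 2037 packets.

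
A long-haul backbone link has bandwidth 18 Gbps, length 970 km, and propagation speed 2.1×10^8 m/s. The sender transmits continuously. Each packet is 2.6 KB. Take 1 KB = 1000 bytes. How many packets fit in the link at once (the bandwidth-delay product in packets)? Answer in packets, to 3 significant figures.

Propagation delay = 970000 / 210000000 = 0.00461905 s.
BDP = R × t_prop = 18000000000 × 0.00461905 = 83142900 bits.
In packets of 20800 bits: 4000 packets.

4000 packets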